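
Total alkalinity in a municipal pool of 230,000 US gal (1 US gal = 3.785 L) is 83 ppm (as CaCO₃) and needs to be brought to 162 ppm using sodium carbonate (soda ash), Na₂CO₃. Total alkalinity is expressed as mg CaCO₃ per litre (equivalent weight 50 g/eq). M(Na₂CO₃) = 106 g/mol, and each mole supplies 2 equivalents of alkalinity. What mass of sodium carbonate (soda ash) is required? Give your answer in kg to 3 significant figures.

72.9 kg

Volume: 230,000 US gal × 3.785 L/gal = 870,550 L.
Alkalinity to add: (162 − 83) = 79 mg/L as CaCO₃ × 870,550 L = 68,770 g as CaCO₃.
Equivalents: 68,770 g ÷ 50 g/eq = 1375 eq.
Each mole of Na₂CO₃ supplies 2 eq, so 1375 / 2 = 687.7 mol.
Mass: 687.7 mol × 106 g/mol = 72,900 g.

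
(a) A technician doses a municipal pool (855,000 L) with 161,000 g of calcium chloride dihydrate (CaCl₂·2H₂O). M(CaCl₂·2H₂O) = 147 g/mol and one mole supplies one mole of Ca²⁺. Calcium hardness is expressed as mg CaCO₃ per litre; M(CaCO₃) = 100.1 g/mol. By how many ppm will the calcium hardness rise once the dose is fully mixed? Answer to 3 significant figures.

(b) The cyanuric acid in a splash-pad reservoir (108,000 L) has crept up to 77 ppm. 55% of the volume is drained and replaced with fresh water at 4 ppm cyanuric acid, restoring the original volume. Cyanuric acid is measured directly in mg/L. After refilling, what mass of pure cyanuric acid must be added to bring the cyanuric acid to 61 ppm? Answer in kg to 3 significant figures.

(a) Moles of Ca²⁺: 161,000 g ÷ 147 g/mol = 1095 mol.
(a) As CaCO₃: 1095 mol × 100.1 g/mol = 109,600 g.
(a) Rise: 109,600 g / 855,000 L × 1000 = 128.2 mg/L.

(b) After draining 55% and refilling: 77 × 0.45 + 4 × 0.55 = 36.85 ppm.
(b) Deficit to target: 61 − 36.85 = 24.15 mg/L.
(b) Mass: 24.15 mg/L × 108,000 L = 2608 g cyanuric acid.

(a) 128 ppm; (b) 2.61 kg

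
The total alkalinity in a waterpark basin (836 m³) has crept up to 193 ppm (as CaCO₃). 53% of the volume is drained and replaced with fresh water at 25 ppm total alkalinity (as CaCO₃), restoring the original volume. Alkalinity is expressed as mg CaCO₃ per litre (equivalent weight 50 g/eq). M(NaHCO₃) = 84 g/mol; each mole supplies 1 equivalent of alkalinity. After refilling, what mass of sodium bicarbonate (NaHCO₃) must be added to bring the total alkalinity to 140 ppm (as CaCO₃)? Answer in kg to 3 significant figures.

50.6 kg

Volume: 836 m³ = 836,000 L.
After draining 53% and refilling: 193 × 0.47 + 25 × 0.53 = 103.96 ppm.
Deficit to target: 140 − 103.96 = 36.04 mg/L.
As CaCO₃: 36.04 mg/L × 836,000 L = 30,130 g; ÷ 50 g/eq ÷ 1 = 602.6 mol NaHCO₃.
Mass: 602.6 × 84 = 50,620 g.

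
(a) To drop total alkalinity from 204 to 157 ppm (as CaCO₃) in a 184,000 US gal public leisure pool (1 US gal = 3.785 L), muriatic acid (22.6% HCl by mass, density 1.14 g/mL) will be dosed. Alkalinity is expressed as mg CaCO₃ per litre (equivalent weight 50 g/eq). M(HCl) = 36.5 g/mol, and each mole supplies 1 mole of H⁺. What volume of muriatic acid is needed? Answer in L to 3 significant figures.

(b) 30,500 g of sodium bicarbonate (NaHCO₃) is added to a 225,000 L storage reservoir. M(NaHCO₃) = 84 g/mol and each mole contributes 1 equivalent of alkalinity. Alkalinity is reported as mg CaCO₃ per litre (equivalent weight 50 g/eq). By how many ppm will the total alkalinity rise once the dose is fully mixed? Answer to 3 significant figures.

(a) 92.7 L; (b) 80.7 ppm

(a) Volume: 184,000 US gal × 3.785 L/gal = 696,440 L.
(a) Alkalinity to neutralize: (204 − 157) = 47 mg/L as CaCO₃ × 696,440 L = 32,730 g as CaCO₃.
(a) Equivalents of H⁺ required: 32,730 ÷ 50 g/eq = 654.7 eq = 654.7 mol HCl.
(a) Mass of HCl: 654.7 × 36.5 = 23,890 g.
(a) Mass of 22.6% solution: 23,890 / 0.226 = 105,700 g.
(a) Volume: 105,700 g ÷ 1.14 g/mL = 92,750 mL.

(b) Moles of NaHCO₃: 30,500 g ÷ 84 g/mol = 363.1 mol → 363.1 eq of alkalinity.
(b) As CaCO₃: 363.1 eq × 50 g/eq = 18,150 g.
(b) Rise: 18,150 g / 225,000 L × 1000 = 80.69 mg/L.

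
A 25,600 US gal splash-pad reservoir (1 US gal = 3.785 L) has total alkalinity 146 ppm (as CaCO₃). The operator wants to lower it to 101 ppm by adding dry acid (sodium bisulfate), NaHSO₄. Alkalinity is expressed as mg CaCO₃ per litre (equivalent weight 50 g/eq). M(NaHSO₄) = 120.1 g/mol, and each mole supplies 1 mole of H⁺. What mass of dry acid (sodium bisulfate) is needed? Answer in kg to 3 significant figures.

Volume: 25,600 US gal × 3.785 L/gal = 96,896 L.
Alkalinity to neutralize: (146 − 101) = 45 mg/L as CaCO₃ × 96,896 L = 4360 g as CaCO₃.
Equivalents of H⁺ required: 4360 ÷ 50 g/eq = 87.21 eq = 87.21 mol NaHSO₄.
Mass of NaHSO₄: 87.21 × 120.1 = 10,470 g.

10.5 kg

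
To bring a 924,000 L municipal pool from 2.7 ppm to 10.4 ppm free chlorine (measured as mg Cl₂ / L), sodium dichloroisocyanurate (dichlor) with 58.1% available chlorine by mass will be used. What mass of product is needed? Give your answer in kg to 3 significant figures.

12.2 kg

Chlorine deficit: 10.4 − 2.7 = 7.7 ppm = 7.7 mg/L as Cl₂.
Cl₂ equivalent needed: 7.7 mg/L × 924,000 L = 7,115,000 mg = 7115 g.
Product at 58.1% available chlorine: 7115 / 0.581 = 12,250 g.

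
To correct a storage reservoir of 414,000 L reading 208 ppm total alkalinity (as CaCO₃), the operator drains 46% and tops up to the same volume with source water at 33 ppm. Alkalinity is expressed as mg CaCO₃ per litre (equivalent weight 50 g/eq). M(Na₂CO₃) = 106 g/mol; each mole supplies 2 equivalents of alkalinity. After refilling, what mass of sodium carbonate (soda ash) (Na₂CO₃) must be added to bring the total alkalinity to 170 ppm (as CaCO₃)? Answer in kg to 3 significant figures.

18.7 kg

After draining 46% and refilling: 208 × 0.54 + 33 × 0.46 = 127.5 ppm.
Deficit to target: 170 − 127.5 = 42.5 mg/L.
As CaCO₃: 42.5 mg/L × 414,000 L = 17,590 g; ÷ 50 g/eq ÷ 2 = 175.9 mol Na₂CO₃.
Mass: 175.9 × 106 = 18,650 g.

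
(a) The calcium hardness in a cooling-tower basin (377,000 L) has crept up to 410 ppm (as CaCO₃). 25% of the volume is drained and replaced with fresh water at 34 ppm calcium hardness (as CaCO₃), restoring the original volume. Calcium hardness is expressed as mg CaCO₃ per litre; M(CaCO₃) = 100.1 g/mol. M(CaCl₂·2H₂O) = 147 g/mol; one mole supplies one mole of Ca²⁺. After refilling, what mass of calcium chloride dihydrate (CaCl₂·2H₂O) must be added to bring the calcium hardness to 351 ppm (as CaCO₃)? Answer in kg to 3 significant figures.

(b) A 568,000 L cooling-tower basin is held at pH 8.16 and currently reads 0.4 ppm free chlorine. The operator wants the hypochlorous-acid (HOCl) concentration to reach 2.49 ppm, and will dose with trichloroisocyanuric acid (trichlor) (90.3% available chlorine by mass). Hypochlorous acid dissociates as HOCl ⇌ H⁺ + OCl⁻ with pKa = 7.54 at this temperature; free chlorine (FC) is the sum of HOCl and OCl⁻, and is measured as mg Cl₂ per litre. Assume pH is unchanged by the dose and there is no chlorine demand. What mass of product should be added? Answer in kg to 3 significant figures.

(a) After draining 25% and refilling: 410 × 0.75 + 34 × 0.25 = 316 ppm.
(a) Deficit to target: 351 − 316 = 35 mg/L.
(a) As CaCO₃: 35 mg/L × 377,000 L = 13,200 g; ÷ 100.1 = 131.8 mol Ca²⁺.
(a) Mass: 131.8 × 147 = 19,380 g.

(b) [OCl⁻]/[HOCl] = 10^(pH − pKa) = 10^(8.16 − 7.54) = 4.169; fraction as HOCl = 1/(1 + 4.169) = 0.1935.
(b) Free chlorine required for 2.49 ppm HOCl: 2.49 / 0.1935 = 12.87 ppm.
(b) FC to add: 12.87 − 0.4 = 12.47 mg/L as Cl₂.
(b) Cl₂ equivalent: 12.47 mg/L × 568,000 L = 7083 g.
(b) Product at 90.3% available Cl: 7083 / 0.903 = 7844 g.

(a) 19.4 kg; (b) 7.84 kg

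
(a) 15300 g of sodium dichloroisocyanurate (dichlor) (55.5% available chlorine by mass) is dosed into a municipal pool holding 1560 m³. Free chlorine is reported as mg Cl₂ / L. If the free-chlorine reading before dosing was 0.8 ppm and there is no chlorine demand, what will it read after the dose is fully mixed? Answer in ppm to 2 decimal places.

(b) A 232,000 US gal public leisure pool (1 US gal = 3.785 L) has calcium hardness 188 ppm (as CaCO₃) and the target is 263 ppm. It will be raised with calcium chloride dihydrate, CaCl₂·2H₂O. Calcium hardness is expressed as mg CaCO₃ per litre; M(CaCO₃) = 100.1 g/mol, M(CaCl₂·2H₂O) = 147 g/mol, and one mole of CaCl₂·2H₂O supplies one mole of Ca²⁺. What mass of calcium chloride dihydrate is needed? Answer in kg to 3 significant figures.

(a) 6.24 ppm; (b) 96.7 kg

(a) Volume: 1560 m³ = 1,560,000 L.
(a) Available chlorine delivered: 15,300 g × 0.555 = 8492 g as Cl₂.
(a) Concentration rise: 8492 g / 1,560,000 L = 5.443 mg/L = 5.44 ppm.
(a) Final FC: 0.8 + 5.44 = 6.24 ppm.

(b) Volume: 232,000 US gal × 3.785 L/gal = 878,120 L.
(b) Hardness to add: (263 − 188) = 75 mg/L as CaCO₃ × 878,120 L = 65,860 g as CaCO₃.
(b) Moles of Ca²⁺ (1 mol Ca²⁺ ≡ 1 mol CaCO₃): 65,860 / 100.1 g/mol = 657.9 mol.
(b) Mass of CaCl₂·2H₂O: 657.9 × 147 = 96,720 g.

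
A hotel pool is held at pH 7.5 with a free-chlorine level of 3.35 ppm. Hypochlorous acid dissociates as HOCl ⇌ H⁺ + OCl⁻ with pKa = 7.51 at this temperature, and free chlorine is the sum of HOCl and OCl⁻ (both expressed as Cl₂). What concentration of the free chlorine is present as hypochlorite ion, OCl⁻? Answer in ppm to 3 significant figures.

1.66 ppm

[OCl⁻]/[HOCl] = 10^(pH − pKa) = 10^(7.5 − 7.51) = 10^-0.01 = 0.9772.
Fraction as HOCl = 1 / (1 + 0.9772) = 0.5058.
OCl⁻ = (1 − 0.5058) × 3.35 ppm = 1.656 ppm.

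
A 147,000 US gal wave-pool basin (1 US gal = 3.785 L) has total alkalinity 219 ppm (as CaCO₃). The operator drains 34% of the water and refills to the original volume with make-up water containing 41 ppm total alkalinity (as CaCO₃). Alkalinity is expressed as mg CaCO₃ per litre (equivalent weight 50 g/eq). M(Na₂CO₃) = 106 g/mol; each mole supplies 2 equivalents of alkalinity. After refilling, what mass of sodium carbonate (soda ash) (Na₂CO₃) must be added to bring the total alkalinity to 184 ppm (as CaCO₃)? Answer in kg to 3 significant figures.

Volume: 147,000 US gal × 3.785 L/gal = 556,395 L.
After draining 34% and refilling: 219 × 0.66 + 41 × 0.34 = 158.48 ppm.
Deficit to target: 184 − 158.48 = 25.52 mg/L.
As CaCO₃: 25.52 mg/L × 556,395 L = 14,200 g; ÷ 50 g/eq ÷ 2 = 142 mol Na₂CO₃.
Mass: 142 × 106 = 15,050 g.

15.1 kg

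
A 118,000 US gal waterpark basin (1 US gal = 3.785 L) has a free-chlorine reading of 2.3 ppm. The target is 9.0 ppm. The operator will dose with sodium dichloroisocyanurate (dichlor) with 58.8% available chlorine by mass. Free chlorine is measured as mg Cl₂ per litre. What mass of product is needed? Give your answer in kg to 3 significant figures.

Volume: 118,000 US gal × 3.785 L/gal = 446,630 L.
Chlorine deficit: 9.0 − 2.3 = 6.7 ppm = 6.7 mg/L as Cl₂.
Cl₂ equivalent needed: 6.7 mg/L × 446,630 L = 2,992,000 mg = 2992 g.
Product at 58.8% available chlorine: 2992 / 0.588 = 5089 g.

5.09 kg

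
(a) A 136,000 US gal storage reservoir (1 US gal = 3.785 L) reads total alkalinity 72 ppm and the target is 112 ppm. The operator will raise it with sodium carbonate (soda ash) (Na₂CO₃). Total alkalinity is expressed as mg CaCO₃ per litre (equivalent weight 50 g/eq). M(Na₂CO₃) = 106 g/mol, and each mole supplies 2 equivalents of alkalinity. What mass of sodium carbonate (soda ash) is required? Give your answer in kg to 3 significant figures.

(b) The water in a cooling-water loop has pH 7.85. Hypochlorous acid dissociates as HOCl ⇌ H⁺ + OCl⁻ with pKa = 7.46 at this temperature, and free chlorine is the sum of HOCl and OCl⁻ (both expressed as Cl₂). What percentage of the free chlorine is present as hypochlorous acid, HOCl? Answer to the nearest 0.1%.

(a) Volume: 136,000 US gal × 3.785 L/gal = 514,760 L.
(a) Alkalinity to add: (112 − 72) = 40 mg/L as CaCO₃ × 514,760 L = 20,590 g as CaCO₃.
(a) Equivalents: 20,590 g ÷ 50 g/eq = 411.8 eq.
(a) Each mole of Na₂CO₃ supplies 2 eq, so 411.8 / 2 = 205.9 mol.
(a) Mass: 205.9 mol × 106 g/mol = 21,830 g.

(b) [OCl⁻]/[HOCl] = 10^(pH − pKa) = 10^(7.85 − 7.46) = 10^0.39 = 2.455.
(b) Fraction as HOCl = 1 / (1 + 2.455) = 0.2895.

(a) 21.8 kg; (b) 28.9%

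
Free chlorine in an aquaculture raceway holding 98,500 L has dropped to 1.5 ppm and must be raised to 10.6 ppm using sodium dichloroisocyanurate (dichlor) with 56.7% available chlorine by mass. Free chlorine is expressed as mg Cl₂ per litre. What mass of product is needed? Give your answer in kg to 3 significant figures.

Chlorine deficit: 10.6 − 1.5 = 9.1 ppm = 9.1 mg/L as Cl₂.
Cl₂ equivalent needed: 9.1 mg/L × 98,500 L = 896,400 mg = 896.4 g.
Product at 56.7% available chlorine: 896.4 / 0.567 = 1581 g.

1.58 kg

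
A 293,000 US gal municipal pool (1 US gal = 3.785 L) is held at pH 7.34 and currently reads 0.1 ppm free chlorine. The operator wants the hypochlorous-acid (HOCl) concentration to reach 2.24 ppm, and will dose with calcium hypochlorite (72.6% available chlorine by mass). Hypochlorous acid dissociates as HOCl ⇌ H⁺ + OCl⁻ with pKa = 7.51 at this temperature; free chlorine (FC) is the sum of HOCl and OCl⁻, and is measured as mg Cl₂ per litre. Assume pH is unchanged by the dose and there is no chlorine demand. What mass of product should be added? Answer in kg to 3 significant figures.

5.58 kg

Volume: 293,000 US gal × 3.785 L/gal = 1,109,005 L.
[OCl⁻]/[HOCl] = 10^(pH − pKa) = 10^(7.34 − 7.51) = 0.6761; fraction as HOCl = 1/(1 + 0.6761) = 0.5966.
Free chlorine required for 2.24 ppm HOCl: 2.24 / 0.5966 = 3.754 ppm.
FC to add: 3.754 − 0.1 = 3.654 mg/L as Cl₂.
Cl₂ equivalent: 3.654 mg/L × 1,109,005 L = 4053 g.
Product at 72.6% available Cl: 4053 / 0.726 = 5582 g.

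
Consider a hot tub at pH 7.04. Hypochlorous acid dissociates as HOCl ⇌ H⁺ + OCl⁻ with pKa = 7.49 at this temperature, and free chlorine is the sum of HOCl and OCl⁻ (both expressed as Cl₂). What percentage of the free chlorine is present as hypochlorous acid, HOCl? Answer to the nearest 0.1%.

73.8%

[OCl⁻]/[HOCl] = 10^(pH − pKa) = 10^(7.04 − 7.49) = 10^-0.45 = 0.3548.
Fraction as HOCl = 1 / (1 + 0.3548) = 0.7381.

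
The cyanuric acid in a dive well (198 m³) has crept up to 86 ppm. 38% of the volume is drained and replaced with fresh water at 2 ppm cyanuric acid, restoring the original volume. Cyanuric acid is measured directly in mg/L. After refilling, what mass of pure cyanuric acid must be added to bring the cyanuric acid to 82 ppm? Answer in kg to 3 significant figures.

5.53 kg

Volume: 198 m³ = 198,000 L.
After draining 38% and refilling: 86 × 0.62 + 2 × 0.38 = 54.08 ppm.
Deficit to target: 82 − 54.08 = 27.92 mg/L.
Mass: 27.92 mg/L × 198,000 L = 5528 g cyanuric acid.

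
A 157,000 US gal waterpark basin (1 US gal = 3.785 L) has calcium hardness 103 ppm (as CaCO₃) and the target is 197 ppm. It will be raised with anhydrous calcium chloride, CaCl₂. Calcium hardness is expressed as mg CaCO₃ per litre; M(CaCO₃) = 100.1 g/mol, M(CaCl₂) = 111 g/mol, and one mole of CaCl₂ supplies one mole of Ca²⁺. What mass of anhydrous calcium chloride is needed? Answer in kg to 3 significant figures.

61.9 kg

Volume: 157,000 US gal × 3.785 L/gal = 594,245 L.
Hardness to add: (197 − 103) = 94 mg/L as CaCO₃ × 594,245 L = 55,860 g as CaCO₃.
Moles of Ca²⁺ (1 mol Ca²⁺ ≡ 1 mol CaCO₃): 55,860 / 100.1 g/mol = 558 mol.
Mass of CaCl₂: 558 × 111 = 61,940 g.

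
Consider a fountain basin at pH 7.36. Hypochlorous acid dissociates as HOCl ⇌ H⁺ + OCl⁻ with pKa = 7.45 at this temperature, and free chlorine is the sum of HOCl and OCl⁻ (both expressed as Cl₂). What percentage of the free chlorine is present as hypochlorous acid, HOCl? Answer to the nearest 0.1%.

55.2%

[OCl⁻]/[HOCl] = 10^(pH − pKa) = 10^(7.36 − 7.45) = 10^-0.09 = 0.8128.
Fraction as HOCl = 1 / (1 + 0.8128) = 0.5516.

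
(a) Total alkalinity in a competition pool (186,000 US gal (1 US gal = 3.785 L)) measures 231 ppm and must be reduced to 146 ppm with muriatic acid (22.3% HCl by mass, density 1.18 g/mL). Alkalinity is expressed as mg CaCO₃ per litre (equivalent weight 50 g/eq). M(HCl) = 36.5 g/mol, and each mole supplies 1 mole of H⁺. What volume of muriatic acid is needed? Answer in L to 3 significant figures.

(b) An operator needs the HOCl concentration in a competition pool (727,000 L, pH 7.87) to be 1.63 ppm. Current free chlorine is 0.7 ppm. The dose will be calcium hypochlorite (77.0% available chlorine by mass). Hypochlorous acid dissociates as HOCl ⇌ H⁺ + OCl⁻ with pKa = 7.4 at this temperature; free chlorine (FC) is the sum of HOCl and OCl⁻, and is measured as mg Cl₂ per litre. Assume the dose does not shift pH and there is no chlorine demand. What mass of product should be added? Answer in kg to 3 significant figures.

(a) Volume: 186,000 US gal × 3.785 L/gal = 704,010 L.
(a) Alkalinity to neutralize: (231 − 146) = 85 mg/L as CaCO₃ × 704,010 L = 59,840 g as CaCO₃.
(a) Equivalents of H⁺ required: 59,840 ÷ 50 g/eq = 1197 eq = 1197 mol HCl.
(a) Mass of HCl: 1197 × 36.5 = 43,680 g.
(a) Mass of 22.3% solution: 43,680 / 0.223 = 195,900 g.
(a) Volume: 195,900 g ÷ 1.18 g/mL = 166,000 mL.

(b) [OCl⁻]/[HOCl] = 10^(pH − pKa) = 10^(7.87 − 7.4) = 2.951; fraction as HOCl = 1/(1 + 2.951) = 0.2531.
(b) Free chlorine required for 1.63 ppm HOCl: 1.63 / 0.2531 = 6.44 ppm.
(b) FC to add: 6.44 − 0.7 = 5.74 mg/L as Cl₂.
(b) Cl₂ equivalent: 5.74 mg/L × 727,000 L = 4173 g.
(b) Product at 77.0% available Cl: 4173 / 0.77 = 5420 g.

(a) 166 L; (b) 5.42 kg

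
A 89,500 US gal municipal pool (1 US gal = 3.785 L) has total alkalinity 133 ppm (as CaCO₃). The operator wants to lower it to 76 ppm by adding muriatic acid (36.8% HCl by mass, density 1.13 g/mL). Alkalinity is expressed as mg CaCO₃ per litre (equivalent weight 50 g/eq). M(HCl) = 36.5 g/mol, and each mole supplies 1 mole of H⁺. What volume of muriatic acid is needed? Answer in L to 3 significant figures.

33.9 L

Volume: 89,500 US gal × 3.785 L/gal = 338,758 L.
Alkalinity to neutralize: (133 − 76) = 57 mg/L as CaCO₃ × 338,758 L = 19,310 g as CaCO₃.
Equivalents of H⁺ required: 19,310 ÷ 50 g/eq = 386.2 eq = 386.2 mol HCl.
Mass of HCl: 386.2 × 36.5 = 14,100 g.
Mass of 36.8% solution: 14,100 / 0.368 = 38,300 g.
Volume: 38,300 g ÷ 1.13 g/mL = 33,900 mL.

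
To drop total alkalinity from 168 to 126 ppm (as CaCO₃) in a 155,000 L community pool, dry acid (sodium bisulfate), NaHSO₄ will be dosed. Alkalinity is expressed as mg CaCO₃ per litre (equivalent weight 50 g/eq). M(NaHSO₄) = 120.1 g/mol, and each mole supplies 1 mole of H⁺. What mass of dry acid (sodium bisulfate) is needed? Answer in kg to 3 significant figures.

Alkalinity to neutralize: (168 − 126) = 42 mg/L as CaCO₃ × 155,000 L = 6510 g as CaCO₃.
Equivalents of H⁺ required: 6510 ÷ 50 g/eq = 130.2 eq = 130.2 mol NaHSO₄.
Mass of NaHSO₄: 130.2 × 120.1 = 15,640 g.

15.6 kg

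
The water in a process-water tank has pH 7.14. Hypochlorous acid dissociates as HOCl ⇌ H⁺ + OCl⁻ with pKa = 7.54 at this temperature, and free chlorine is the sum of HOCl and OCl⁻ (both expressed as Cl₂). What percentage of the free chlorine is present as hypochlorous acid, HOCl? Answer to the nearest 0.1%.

71.5%

[OCl⁻]/[HOCl] = 10^(pH − pKa) = 10^(7.14 − 7.54) = 10^-0.40 = 0.3981.
Fraction as HOCl = 1 / (1 + 0.3981) = 0.7153.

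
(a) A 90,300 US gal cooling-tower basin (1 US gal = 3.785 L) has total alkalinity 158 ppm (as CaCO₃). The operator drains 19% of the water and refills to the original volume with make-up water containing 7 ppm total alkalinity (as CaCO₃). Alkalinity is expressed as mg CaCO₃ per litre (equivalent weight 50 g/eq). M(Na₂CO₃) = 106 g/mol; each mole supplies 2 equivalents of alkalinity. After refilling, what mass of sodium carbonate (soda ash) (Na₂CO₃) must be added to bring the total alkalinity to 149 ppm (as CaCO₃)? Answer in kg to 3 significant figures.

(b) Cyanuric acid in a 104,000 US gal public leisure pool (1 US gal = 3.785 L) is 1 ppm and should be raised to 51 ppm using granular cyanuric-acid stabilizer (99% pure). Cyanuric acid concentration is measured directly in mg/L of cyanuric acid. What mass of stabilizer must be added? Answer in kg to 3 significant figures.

(a) 7.13 kg; (b) 19.9 kg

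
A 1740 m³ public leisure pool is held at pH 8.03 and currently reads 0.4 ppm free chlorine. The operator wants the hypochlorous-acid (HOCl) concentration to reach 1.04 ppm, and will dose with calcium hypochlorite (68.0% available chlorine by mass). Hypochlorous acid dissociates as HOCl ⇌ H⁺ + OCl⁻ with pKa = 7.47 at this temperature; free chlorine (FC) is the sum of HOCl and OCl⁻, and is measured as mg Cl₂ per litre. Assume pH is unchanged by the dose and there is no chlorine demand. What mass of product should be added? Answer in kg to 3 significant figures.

11.3 kg

Volume: 1740 m³ = 1,740,000 L.
[OCl⁻]/[HOCl] = 10^(pH − pKa) = 10^(8.03 − 7.47) = 3.631; fraction as HOCl = 1/(1 + 3.631) = 0.2159.
Free chlorine required for 1.04 ppm HOCl: 1.04 / 0.2159 = 4.816 ppm.
FC to add: 4.816 − 0.4 = 4.416 mg/L as Cl₂.
Cl₂ equivalent: 4.416 mg/L × 1,740,000 L = 7684 g.
Product at 68.0% available Cl: 7684 / 0.68 = 11,300 g.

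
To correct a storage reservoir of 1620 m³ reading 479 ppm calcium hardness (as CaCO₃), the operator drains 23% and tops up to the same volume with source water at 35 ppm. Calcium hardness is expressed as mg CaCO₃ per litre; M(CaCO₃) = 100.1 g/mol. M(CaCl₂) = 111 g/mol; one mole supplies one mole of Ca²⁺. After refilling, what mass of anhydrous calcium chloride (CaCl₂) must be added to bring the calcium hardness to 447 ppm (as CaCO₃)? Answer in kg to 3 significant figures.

Volume: 1620 m³ = 1,620,000 L.
After draining 23% and refilling: 479 × 0.77 + 35 × 0.23 = 376.88 ppm.
Deficit to target: 447 − 376.88 = 70.12 mg/L.
As CaCO₃: 70.12 mg/L × 1,620,000 L = 113,600 g; ÷ 100.1 = 1135 mol Ca²⁺.
Mass: 1135 × 111 = 126,000 g.

126 kg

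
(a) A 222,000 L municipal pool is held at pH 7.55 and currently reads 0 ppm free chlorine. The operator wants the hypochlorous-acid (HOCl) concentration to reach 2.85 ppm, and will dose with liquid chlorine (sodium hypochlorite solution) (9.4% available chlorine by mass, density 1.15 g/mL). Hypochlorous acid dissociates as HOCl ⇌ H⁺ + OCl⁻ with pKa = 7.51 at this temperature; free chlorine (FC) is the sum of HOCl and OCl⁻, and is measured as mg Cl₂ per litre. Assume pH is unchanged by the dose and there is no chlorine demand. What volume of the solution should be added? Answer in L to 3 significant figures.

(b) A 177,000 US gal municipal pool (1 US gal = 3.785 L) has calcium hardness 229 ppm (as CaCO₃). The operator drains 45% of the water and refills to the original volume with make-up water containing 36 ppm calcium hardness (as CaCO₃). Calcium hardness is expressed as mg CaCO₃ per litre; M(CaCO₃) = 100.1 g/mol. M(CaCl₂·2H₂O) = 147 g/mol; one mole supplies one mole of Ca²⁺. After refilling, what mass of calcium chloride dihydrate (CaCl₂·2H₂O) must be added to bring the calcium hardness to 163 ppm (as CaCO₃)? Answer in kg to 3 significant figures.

(a) 12.3 L; (b) 20.5 kg

(a) [OCl⁻]/[HOCl] = 10^(pH − pKa) = 10^(7.55 − 7.51) = 1.096; fraction as HOCl = 1/(1 + 1.096) = 0.477.
(a) Free chlorine required for 2.85 ppm HOCl: 2.85 / 0.477 = 5.975 ppm.
(a) FC to add: 5.975 − 0 = 5.975 mg/L as Cl₂.
(a) Cl₂ equivalent: 5.975 mg/L × 222,000 L = 1326 g.
(a) Product at 9.4% available Cl: 1326 / 0.094 = 14,110 g.
(a) Volume: 14,110 g ÷ 1.15 g/mL = 12,270 mL.

(b) Volume: 177,000 US gal × 3.785 L/gal = 669,945 L.
(b) After draining 45% and refilling: 229 × 0.55 + 36 × 0.45 = 142.15 ppm.
(b) Deficit to target: 163 − 142.15 = 20.85 mg/L.
(b) As CaCO₃: 20.85 mg/L × 669,945 L = 13,970 g; ÷ 100.1 = 139.5 mol Ca²⁺.
(b) Mass: 139.5 × 147 = 20,510 g.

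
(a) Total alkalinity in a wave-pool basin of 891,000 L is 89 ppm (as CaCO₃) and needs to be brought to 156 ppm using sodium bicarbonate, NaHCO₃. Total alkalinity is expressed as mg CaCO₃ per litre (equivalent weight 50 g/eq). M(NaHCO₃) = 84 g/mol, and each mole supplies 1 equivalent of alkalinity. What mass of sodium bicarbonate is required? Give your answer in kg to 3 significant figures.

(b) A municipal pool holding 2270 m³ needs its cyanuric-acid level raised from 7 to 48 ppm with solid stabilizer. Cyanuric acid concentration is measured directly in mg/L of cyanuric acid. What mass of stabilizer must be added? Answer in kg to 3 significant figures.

(a) Alkalinity to add: (156 − 89) = 67 mg/L as CaCO₃ × 891,000 L = 59,700 g as CaCO₃.
(a) Equivalents: 59,700 g ÷ 50 g/eq = 1194 eq.
(a) NaHCO₃ supplies 1 eq per mole → 1194 mol.
(a) Mass: 1194 mol × 84 g/mol = 100,300 g.

(b) Volume: 2270 m³ = 2,270,000 L.
(b) CYA to add: (48 − 7) = 41 mg/L × 2,270,000 L = 93,070 g cyanuric acid.

(a) 100 kg; (b) 93.1 kg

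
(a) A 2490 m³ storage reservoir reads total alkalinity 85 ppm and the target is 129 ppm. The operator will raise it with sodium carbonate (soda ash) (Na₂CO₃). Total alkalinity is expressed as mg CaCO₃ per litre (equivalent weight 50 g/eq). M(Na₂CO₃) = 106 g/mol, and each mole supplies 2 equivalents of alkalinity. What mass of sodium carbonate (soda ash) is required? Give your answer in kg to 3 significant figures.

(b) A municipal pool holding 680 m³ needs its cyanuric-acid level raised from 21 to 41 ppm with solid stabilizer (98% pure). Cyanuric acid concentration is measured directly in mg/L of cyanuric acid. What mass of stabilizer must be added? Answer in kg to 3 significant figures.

(a) 116 kg; (b) 13.9 kg

(a) Volume: 2490 m³ = 2,490,000 L.
(a) Alkalinity to add: (129 − 85) = 44 mg/L as CaCO₃ × 2,490,000 L = 109,600 g as CaCO₃.
(a) Equivalents: 109,600 g ÷ 50 g/eq = 2191 eq.
(a) Each mole of Na₂CO₃ supplies 2 eq, so 2191 / 2 = 1096 mol.
(a) Mass: 1096 mol × 106 g/mol = 116,100 g.

(b) Volume: 680 m³ = 680,000 L.
(b) CYA to add: (41 − 21) = 20 mg/L × 680,000 L = 13,600 g cyanuric acid.
(b) At 98% purity: 13,600 / 0.98 = 13,880 g product.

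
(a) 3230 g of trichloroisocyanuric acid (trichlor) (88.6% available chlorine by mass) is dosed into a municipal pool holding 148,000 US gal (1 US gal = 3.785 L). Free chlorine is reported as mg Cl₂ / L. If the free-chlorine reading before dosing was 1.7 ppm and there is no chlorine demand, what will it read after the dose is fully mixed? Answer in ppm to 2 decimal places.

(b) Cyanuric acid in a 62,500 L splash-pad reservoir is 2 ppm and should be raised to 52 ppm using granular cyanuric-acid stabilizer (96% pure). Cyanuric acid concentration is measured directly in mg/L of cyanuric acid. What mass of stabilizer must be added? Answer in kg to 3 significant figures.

(a) 6.81 ppm; (b) 3.26 kg

(a) Volume: 148,000 US gal × 3.785 L/gal = 560,180 L.
(a) Available chlorine delivered: 3230 g × 0.886 = 2862 g as Cl₂.
(a) Concentration rise: 2862 g / 560,180 L = 5.109 mg/L = 5.11 ppm.
(a) Final FC: 1.7 + 5.11 = 6.81 ppm.

(b) CYA to add: (52 − 2) = 50 mg/L × 62,500 L = 3125 g cyanuric acid.
(b) At 96% purity: 3125 / 0.96 = 3255 g product.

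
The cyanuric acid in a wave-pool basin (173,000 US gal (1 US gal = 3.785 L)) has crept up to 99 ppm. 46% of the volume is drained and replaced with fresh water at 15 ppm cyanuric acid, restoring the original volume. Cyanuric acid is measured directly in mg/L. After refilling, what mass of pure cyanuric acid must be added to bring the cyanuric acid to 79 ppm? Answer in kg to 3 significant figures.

12.2 kg

Volume: 173,000 US gal × 3.785 L/gal = 654,805 L.
After draining 46% and refilling: 99 × 0.54 + 15 × 0.46 = 60.36 ppm.
Deficit to target: 79 − 60.36 = 18.64 mg/L.
Mass: 18.64 mg/L × 654,805 L = 12,210 g cyanuric acid.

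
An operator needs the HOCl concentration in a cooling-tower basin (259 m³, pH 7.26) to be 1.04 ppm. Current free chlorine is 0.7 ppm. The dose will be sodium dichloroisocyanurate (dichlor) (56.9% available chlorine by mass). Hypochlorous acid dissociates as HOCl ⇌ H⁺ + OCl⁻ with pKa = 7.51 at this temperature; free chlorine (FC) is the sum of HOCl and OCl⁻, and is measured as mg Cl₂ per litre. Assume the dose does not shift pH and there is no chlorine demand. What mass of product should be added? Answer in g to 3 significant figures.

421 g

Volume: 259 m³ = 259,000 L.
[OCl⁻]/[HOCl] = 10^(pH − pKa) = 10^(7.26 − 7.51) = 0.5623; fraction as HOCl = 1/(1 + 0.5623) = 0.6401.
Free chlorine required for 1.04 ppm HOCl: 1.04 / 0.6401 = 1.625 ppm.
FC to add: 1.625 − 0.7 = 0.9248 mg/L as Cl₂.
Cl₂ equivalent: 0.9248 mg/L × 259,000 L = 239.5 g.
Product at 56.9% available Cl: 239.5 / 0.569 = 421 g.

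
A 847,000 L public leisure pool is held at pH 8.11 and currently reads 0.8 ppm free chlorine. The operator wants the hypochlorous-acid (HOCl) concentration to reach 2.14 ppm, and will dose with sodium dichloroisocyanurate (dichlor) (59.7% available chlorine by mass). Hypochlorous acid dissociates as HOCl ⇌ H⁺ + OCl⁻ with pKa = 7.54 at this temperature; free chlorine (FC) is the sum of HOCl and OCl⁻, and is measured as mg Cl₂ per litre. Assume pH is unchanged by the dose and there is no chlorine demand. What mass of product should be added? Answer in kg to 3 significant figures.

[OCl⁻]/[HOCl] = 10^(pH − pKa) = 10^(8.11 − 7.54) = 3.715; fraction as HOCl = 1/(1 + 3.715) = 0.2121.
Free chlorine required for 2.14 ppm HOCl: 2.14 / 0.2121 = 10.09 ppm.
FC to add: 10.09 − 0.8 = 9.291 mg/L as Cl₂.
Cl₂ equivalent: 9.291 mg/L × 847,000 L = 7869 g.
Product at 59.7% available Cl: 7869 / 0.597 = 13,180 g.

13.2 kg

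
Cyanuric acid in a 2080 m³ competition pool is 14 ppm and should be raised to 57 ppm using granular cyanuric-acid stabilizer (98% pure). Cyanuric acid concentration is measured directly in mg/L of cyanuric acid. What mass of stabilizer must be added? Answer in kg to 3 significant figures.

91.3 kg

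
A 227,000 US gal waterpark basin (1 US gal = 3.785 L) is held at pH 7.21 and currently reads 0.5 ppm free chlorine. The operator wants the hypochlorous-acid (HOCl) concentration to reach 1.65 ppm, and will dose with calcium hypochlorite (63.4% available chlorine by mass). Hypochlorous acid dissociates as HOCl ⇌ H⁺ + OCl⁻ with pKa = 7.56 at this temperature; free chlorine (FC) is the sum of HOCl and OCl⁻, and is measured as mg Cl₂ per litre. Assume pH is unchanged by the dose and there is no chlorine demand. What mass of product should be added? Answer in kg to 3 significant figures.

2.56 kg

Volume: 227,000 US gal × 3.785 L/gal = 859,195 L.
[OCl⁻]/[HOCl] = 10^(pH − pKa) = 10^(7.21 − 7.56) = 0.4467; fraction as HOCl = 1/(1 + 0.4467) = 0.6912.
Free chlorine required for 1.65 ppm HOCl: 1.65 / 0.6912 = 2.387 ppm.
FC to add: 2.387 − 0.5 = 1.887 mg/L as Cl₂.
Cl₂ equivalent: 1.887 mg/L × 859,195 L = 1621 g.
Product at 63.4% available Cl: 1621 / 0.634 = 2557 g.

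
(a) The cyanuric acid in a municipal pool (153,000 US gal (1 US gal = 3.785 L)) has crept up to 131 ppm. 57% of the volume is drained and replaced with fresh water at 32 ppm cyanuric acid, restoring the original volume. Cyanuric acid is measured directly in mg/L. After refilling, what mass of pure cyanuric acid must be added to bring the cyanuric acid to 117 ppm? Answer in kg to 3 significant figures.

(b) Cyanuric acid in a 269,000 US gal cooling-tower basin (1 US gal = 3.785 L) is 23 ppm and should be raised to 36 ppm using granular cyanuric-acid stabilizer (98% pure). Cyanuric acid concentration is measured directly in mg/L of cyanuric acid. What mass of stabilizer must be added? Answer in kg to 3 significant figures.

(a) Volume: 153,000 US gal × 3.785 L/gal = 579,105 L.
(a) After draining 57% and refilling: 131 × 0.43 + 32 × 0.57 = 74.57 ppm.
(a) Deficit to target: 117 − 74.57 = 42.43 mg/L.
(a) Mass: 42.43 mg/L × 579,105 L = 24,570 g cyanuric acid.

(b) Volume: 269,000 US gal × 3.785 L/gal = 1,018,165 L.
(b) CYA to add: (36 − 23) = 13 mg/L × 1,018,165 L = 13,240 g cyanuric acid.
(b) At 98% purity: 13,240 / 0.98 = 13,510 g product.

(a) 24.6 kg; (b) 13.5 kg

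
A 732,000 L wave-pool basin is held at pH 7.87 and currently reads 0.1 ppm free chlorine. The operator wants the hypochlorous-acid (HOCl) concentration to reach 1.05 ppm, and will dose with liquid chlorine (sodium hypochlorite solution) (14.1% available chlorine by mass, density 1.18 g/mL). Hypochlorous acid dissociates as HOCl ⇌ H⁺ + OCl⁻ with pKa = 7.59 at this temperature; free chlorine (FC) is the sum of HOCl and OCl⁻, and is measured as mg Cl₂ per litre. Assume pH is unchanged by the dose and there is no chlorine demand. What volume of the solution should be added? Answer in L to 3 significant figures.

13.0 L

[OCl⁻]/[HOCl] = 10^(pH − pKa) = 10^(7.87 − 7.59) = 1.905; fraction as HOCl = 1/(1 + 1.905) = 0.3442.
Free chlorine required for 1.05 ppm HOCl: 1.05 / 0.3442 = 3.051 ppm.
FC to add: 3.051 − 0.1 = 2.951 mg/L as Cl₂.
Cl₂ equivalent: 2.951 mg/L × 732,000 L = 2160 g.
Product at 14.1% available Cl: 2160 / 0.141 = 15,320 g.
Volume: 15,320 g ÷ 1.18 g/mL = 12,980 mL.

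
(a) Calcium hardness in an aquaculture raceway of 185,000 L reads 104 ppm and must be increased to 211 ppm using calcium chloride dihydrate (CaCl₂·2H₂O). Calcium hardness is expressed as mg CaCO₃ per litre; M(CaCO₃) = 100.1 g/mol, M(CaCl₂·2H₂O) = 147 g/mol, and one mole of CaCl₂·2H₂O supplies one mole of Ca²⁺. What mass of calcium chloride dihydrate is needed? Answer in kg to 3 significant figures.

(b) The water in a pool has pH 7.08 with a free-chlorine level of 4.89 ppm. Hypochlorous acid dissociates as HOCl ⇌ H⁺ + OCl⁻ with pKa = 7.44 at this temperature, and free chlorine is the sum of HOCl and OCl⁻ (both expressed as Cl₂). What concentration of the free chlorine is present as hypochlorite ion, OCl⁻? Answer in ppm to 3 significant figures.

(a) 29.1 kg; (b) 1.49 ppm

(a) Hardness to add: (211 − 104) = 107 mg/L as CaCO₃ × 185,000 L = 19,800 g as CaCO₃.
(a) Moles of Ca²⁺ (1 mol Ca²⁺ ≡ 1 mol CaCO₃): 19,800 / 100.1 g/mol = 197.8 mol.
(a) Mass of CaCl₂·2H₂O: 197.8 × 147 = 29,070 g.

(b) [OCl⁻]/[HOCl] = 10^(pH − pKa) = 10^(7.08 − 7.44) = 10^-0.36 = 0.4365.
(b) Fraction as HOCl = 1 / (1 + 0.4365) = 0.6961.
(b) OCl⁻ = (1 − 0.6961) × 4.89 ppm = 1.486 ppm.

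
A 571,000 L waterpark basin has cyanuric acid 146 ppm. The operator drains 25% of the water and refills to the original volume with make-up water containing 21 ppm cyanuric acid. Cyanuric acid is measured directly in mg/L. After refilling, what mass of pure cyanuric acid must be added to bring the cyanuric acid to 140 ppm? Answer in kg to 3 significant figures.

14.4 kg

After draining 25% and refilling: 146 × 0.75 + 21 × 0.25 = 114.75 ppm.
Deficit to target: 140 − 114.75 = 25.25 mg/L.
Mass: 25.25 mg/L × 571,000 L = 14,420 g cyanuric acid.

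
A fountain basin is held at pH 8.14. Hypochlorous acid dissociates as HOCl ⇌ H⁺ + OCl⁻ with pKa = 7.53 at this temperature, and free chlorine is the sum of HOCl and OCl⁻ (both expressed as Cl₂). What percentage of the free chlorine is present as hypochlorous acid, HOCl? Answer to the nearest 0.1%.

[OCl⁻]/[HOCl] = 10^(pH − pKa) = 10^(8.14 − 7.53) = 10^0.61 = 4.074.
Fraction as HOCl = 1 / (1 + 4.074) = 0.1971.

19.7%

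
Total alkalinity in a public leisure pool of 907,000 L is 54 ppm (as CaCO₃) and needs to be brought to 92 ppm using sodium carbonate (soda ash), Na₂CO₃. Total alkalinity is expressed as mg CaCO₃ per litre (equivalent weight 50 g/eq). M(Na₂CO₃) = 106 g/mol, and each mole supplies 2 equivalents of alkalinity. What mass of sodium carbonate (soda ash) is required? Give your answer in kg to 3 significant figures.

36.5 kg

Alkalinity to add: (92 − 54) = 38 mg/L as CaCO₃ × 907,000 L = 34,470 g as CaCO₃.
Equivalents: 34,470 g ÷ 50 g/eq = 689.3 eq.
Each mole of Na₂CO₃ supplies 2 eq, so 689.3 / 2 = 344.7 mol.
Mass: 344.7 mol × 106 g/mol = 36,530 g.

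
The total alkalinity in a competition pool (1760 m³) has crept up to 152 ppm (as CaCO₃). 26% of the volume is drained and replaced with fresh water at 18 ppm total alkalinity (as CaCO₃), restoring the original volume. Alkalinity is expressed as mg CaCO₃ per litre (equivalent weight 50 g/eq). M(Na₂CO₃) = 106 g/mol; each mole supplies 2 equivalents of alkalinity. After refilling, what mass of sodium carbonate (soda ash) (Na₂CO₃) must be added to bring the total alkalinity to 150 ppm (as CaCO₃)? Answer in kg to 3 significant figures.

Volume: 1760 m³ = 1,760,000 L.
After draining 26% and refilling: 152 × 0.74 + 18 × 0.26 = 117.16 ppm.
Deficit to target: 150 − 117.16 = 32.84 mg/L.
As CaCO₃: 32.84 mg/L × 1,760,000 L = 57,800 g; ÷ 50 g/eq ÷ 2 = 578 mol Na₂CO₃.
Mass: 578 × 106 = 61,270 g.

61.3 kg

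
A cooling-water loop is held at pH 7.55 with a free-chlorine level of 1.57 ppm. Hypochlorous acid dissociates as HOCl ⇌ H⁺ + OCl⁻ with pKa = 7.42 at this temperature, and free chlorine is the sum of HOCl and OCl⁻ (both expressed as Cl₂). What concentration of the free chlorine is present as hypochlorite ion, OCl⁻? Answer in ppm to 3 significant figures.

0.902 ppm

[OCl⁻]/[HOCl] = 10^(pH − pKa) = 10^(7.55 − 7.42) = 10^0.13 = 1.349.
Fraction as HOCl = 1 / (1 + 1.349) = 0.4257.
OCl⁻ = (1 − 0.4257) × 1.57 ppm = 0.9016 ppm.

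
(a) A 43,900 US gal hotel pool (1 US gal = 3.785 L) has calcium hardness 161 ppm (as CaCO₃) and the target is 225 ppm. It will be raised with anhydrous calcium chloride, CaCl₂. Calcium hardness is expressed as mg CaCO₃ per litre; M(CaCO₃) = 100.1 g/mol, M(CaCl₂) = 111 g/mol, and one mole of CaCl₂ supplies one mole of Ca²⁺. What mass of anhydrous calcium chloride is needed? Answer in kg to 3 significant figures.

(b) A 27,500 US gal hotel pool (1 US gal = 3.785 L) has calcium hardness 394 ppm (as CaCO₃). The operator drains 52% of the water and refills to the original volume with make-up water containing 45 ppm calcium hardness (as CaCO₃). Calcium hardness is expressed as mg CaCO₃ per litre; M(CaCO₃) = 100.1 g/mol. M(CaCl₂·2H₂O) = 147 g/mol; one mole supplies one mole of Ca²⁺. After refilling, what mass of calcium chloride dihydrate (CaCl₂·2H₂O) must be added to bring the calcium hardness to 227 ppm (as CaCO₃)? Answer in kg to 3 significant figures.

(a) 11.8 kg; (b) 2.21 kg

(a) Volume: 43,900 US gal × 3.785 L/gal = 166,162 L.
(a) Hardness to add: (225 − 161) = 64 mg/L as CaCO₃ × 166,162 L = 10,630 g as CaCO₃.
(a) Moles of Ca²⁺ (1 mol Ca²⁺ ≡ 1 mol CaCO₃): 10,630 / 100.1 g/mol = 106.2 mol.
(a) Mass of CaCl₂: 106.2 × 111 = 11,790 g.

(b) Volume: 27,500 US gal × 3.785 L/gal = 104,088 L.
(b) After draining 52% and refilling: 394 × 0.48 + 45 × 0.52 = 212.52 ppm.
(b) Deficit to target: 227 − 212.52 = 14.48 mg/L.
(b) As CaCO₃: 14.48 mg/L × 104,088 L = 1507 g; ÷ 100.1 = 15.06 mol Ca²⁺.
(b) Mass: 15.06 × 147 = 2213 g.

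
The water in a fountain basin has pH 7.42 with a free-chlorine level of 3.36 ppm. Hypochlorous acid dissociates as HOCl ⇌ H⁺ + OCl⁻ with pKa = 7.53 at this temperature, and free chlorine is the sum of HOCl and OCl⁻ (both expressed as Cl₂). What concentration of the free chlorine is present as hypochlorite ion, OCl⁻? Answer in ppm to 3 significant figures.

1.47 ppm

[OCl⁻]/[HOCl] = 10^(pH − pKa) = 10^(7.42 − 7.53) = 10^-0.11 = 0.7762.
Fraction as HOCl = 1 / (1 + 0.7762) = 0.563.
OCl⁻ = (1 − 0.563) × 3.36 ppm = 1.468 ppm.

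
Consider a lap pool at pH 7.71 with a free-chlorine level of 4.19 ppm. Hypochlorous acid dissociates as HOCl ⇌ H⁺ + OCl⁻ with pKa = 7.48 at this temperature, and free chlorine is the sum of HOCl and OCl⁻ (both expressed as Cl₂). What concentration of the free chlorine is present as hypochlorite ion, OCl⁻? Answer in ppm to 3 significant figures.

[OCl⁻]/[HOCl] = 10^(pH − pKa) = 10^(7.71 − 7.48) = 10^0.23 = 1.698.
Fraction as HOCl = 1 / (1 + 1.698) = 0.3706.
OCl⁻ = (1 − 0.3706) × 4.19 ppm = 2.637 ppm.

2.64 ppm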